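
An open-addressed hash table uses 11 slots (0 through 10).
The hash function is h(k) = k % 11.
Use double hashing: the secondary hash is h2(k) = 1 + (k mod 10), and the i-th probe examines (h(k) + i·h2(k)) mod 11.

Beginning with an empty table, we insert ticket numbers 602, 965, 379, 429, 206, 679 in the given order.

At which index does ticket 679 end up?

7

602: h=8 → slot 8
965: h=8, h2=6, probe 8,3 → slot 3
379: h=5 → slot 5
429: h=0 → slot 0
206: h=8, h2=7, probe 8,4 → slot 4
679: h=8, h2=10, probe 8,7 → slot 7
Table: [429, ∅, ∅, 965, 206, 379, ∅, 679, 602, ∅, ∅]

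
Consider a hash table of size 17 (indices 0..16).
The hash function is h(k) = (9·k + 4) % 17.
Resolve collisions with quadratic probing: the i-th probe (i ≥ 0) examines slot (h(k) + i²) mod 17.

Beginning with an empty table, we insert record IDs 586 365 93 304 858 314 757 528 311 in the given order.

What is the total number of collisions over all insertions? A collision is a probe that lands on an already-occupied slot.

11

586 hashes to 8; slot 8 is free -> place at 8.
365 hashes to 8; 8 taken -> place at 9.
93 hashes to 8; 8,9 taken -> place at 12.
304 hashes to 3; slot 3 is free -> place at 3.
858 hashes to 8; 8,9,12 taken -> place at 0.
314 hashes to 8; 8,9,12,0 taken -> place at 7.
757 hashes to 0; 0 taken -> place at 1.
528 hashes to 13; slot 13 is free -> place at 13.
311 hashes to 15; slot 15 is free -> place at 15.
Table: [858, 757, ., 304, ., ., ., 314, 586, 365, ., ., 93, 528, ., 311, .]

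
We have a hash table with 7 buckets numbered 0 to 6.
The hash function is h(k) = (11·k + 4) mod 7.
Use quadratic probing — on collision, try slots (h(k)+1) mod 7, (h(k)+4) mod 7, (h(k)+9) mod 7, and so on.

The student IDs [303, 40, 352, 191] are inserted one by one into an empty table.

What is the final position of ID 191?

303 hashes to 5; slot 5 is free => place at 5.
40 hashes to 3; slot 3 is free => place at 3.
352 hashes to 5; 5 taken => place at 6.
191 hashes to 5; 5,6 taken => place at 2.
Table: [., ., 191, 40, ., 303, 352]

2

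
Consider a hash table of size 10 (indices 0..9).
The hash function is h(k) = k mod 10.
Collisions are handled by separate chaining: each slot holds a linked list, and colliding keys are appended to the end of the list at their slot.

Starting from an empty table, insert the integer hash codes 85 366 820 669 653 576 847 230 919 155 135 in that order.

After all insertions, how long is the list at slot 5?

3

Insert 85: h=5, bucket 5 empty -> new chain.
Insert 366: h=6, bucket 6 empty -> new chain.
Insert 820: h=0, bucket 0 empty -> new chain.
Insert 669: h=9, bucket 9 empty -> new chain.
Insert 653: h=3, bucket 3 empty -> new chain.
Insert 576: h=6, bucket 6 nonempty -> append to chain.
Insert 847: h=7, bucket 7 empty -> new chain.
Insert 230: h=0, bucket 0 nonempty -> append to chain.
Insert 919: h=9, bucket 9 nonempty -> append to chain.
Insert 155: h=5, bucket 5 nonempty -> append to chain.
Insert 135: h=5, bucket 5 nonempty -> append to chain.
Final buckets:
0: 820 -> 230
1: ∅
2: ∅
3: 653
4: ∅
5: 85 -> 155 -> 135
6: 366 -> 576
7: 847
8: ∅
9: 669 -> 919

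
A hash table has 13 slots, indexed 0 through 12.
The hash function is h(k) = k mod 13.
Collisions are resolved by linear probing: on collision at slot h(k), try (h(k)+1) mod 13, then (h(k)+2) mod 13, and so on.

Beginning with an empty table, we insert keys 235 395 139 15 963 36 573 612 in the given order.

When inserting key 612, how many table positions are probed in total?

235: h=1 → slot 1
395: h=5 → slot 5
139: h=9 → slot 9
15: h=2 → slot 2
963: h=1, probe 1,2,3 → slot 3
36: h=10 → slot 10
573: h=1, probe 1,2,3,4 → slot 4
612: h=1, probe 1,2,3,4,5,6 → slot 6
Table: [_, 235, 15, 963, 573, 395, 612, _, _, 139, 36, _, _]

6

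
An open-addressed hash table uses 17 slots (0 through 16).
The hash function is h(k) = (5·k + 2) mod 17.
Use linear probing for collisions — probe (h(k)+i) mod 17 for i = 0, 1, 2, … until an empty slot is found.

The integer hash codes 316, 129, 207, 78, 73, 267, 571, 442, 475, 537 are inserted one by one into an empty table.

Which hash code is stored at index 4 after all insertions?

571

316 hashes to 1; slot 1 is free -> place at 1.
129 hashes to 1; 1 taken -> place at 2.
207 hashes to 0; slot 0 is free -> place at 0.
78 hashes to 1; 1,2 taken -> place at 3.
73 hashes to 10; slot 10 is free -> place at 10.
267 hashes to 11; slot 11 is free -> place at 11.
571 hashes to 1; 1,2,3 taken -> place at 4.
442 hashes to 2; 2,3,4 taken -> place at 5.
475 hashes to 14; slot 14 is free -> place at 14.
537 hashes to 1; 1,2,3,4,5 taken -> place at 6.
Table: [207, 316, 129, 78, 571, 442, 537, -, -, -, 73, 267, -, -, 475, -, -]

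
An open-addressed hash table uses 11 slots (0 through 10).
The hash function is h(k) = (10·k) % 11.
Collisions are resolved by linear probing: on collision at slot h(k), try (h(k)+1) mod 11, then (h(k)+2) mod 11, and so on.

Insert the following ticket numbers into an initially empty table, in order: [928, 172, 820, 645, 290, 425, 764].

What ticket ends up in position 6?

Insert 928: h=7, slot 7 empty → index 7.
Insert 172: h=4, slot 4 empty → index 4.
Insert 820: h=5, slot 5 empty → index 5.
Insert 645: h=4, slots 4,5 occupied → index 6.
Insert 290: h=7, slot 7 occupied → index 8.
Insert 425: h=4, slots 4,5,6,7,8 occupied → index 9.
Insert 764: h=6, slots 6,7,8,9 occupied → index 10.
Table: [_, _, _, _, 172, 820, 645, 928, 290, 425, 764]

645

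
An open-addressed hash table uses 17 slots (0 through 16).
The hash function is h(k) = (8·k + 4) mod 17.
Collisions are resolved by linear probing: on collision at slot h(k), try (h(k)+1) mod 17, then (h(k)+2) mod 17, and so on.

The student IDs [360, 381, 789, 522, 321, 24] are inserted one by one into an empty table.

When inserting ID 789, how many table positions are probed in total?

2

360: h=11 → slot 11
381: h=9 → slot 9
789: h=9, probe 9,10 → slot 10
522: h=15 → slot 15
321: h=5 → slot 5
24: h=9, probe 9,10,11,12 → slot 12
Table: [_, _, _, _, _, 321, _, _, _, 381, 789, 360, 24, _, _, 522, _]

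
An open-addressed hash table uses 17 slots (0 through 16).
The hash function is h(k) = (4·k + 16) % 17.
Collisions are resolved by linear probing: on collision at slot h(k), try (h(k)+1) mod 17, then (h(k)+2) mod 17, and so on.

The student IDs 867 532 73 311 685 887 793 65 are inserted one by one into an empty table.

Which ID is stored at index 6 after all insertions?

Insert 867: h=16, slot 16 empty → index 16.
Insert 532: h=2, slot 2 empty → index 2.
Insert 73: h=2, slot 2 occupied → index 3.
Insert 311: h=2, slots 2,3 occupied → index 4.
Insert 685: h=2, slots 2,3,4 occupied → index 5.
Insert 887: h=11, slot 11 empty → index 11.
Insert 793: h=9, slot 9 empty → index 9.
Insert 65: h=4, slots 4,5 occupied → index 6.
Table: [—, —, 532, 73, 311, 685, 65, —, —, 793, —, 887, —, —, —, —, 867]

65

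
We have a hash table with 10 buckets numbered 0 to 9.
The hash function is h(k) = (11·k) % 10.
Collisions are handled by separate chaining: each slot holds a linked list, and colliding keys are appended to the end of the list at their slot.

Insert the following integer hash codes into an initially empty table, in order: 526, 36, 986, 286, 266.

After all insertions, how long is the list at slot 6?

5

526 → bucket 6
36 → bucket 6 (collision)
986 → bucket 6 (collision)
286 → bucket 6 (collision)
266 → bucket 6 (collision)
Final buckets:
0: -
1: -
2: -
3: -
4: -
5: -
6: 526 -> 36 -> 986 -> 286 -> 266
7: -
8: -
9: -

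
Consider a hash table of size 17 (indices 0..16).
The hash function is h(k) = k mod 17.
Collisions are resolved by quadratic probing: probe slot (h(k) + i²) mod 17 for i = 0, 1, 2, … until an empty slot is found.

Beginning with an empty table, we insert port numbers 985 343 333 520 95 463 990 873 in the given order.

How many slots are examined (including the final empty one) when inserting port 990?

Insert 985: h=16, slot 16 empty → index 16.
Insert 343: h=3, slot 3 empty → index 3.
Insert 333: h=10, slot 10 empty → index 10.
Insert 520: h=10, slot 10 occupied → index 11.
Insert 95: h=10, slots 10,11 occupied → index 14.
Insert 463: h=4, slot 4 empty → index 4.
Insert 990: h=4, slot 4 occupied → index 5.
Insert 873: h=6, slot 6 empty → index 6.
Table: [∅, ∅, ∅, 343, 463, 990, 873, ∅, ∅, ∅, 333, 520, ∅, ∅, 95, ∅, 985]

2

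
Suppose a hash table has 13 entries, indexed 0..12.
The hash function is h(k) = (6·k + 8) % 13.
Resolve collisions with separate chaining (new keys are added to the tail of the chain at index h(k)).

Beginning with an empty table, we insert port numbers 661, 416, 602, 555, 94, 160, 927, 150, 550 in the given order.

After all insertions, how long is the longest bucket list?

Insert 661: h=9, bucket 9 empty -> new chain.
Insert 416: h=8, bucket 8 empty -> new chain.
Insert 602: h=6, bucket 6 empty -> new chain.
Insert 555: h=10, bucket 10 empty -> new chain.
Insert 94: h=0, bucket 0 empty -> new chain.
Insert 160: h=6, bucket 6 nonempty -> append to chain.
Insert 927: h=6, bucket 6 nonempty -> append to chain.
Insert 150: h=11, bucket 11 empty -> new chain.
Insert 550: h=6, bucket 6 nonempty -> append to chain.
Final buckets:
0: 94
1: .
2: .
3: .
4: .
5: .
6: 602 -> 160 -> 927 -> 550
7: .
8: 416
9: 661
10: 555
11: 150
12: .

4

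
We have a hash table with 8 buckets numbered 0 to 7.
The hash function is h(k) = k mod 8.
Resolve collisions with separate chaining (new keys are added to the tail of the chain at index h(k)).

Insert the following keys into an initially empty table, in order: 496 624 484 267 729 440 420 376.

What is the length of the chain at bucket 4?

Insert 496: h=0, bucket 0 empty → new chain.
Insert 624: h=0, bucket 0 nonempty → append to chain.
Insert 484: h=4, bucket 4 empty → new chain.
Insert 267: h=3, bucket 3 empty → new chain.
Insert 729: h=1, bucket 1 empty → new chain.
Insert 440: h=0, bucket 0 nonempty → append to chain.
Insert 420: h=4, bucket 4 nonempty → append to chain.
Insert 376: h=0, bucket 0 nonempty → append to chain.
Final buckets:
0: 496 -> 624 -> 440 -> 376
1: 729
2: —
3: 267
4: 484 -> 420
5: —
6: —
7: —

2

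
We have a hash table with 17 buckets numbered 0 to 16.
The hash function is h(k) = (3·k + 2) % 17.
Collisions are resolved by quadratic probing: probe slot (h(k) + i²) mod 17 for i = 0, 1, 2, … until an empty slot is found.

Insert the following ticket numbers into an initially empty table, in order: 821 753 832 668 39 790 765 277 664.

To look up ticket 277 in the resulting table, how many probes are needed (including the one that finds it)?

6

821 hashes to 0; slot 0 is free -> place at 0.
753 hashes to 0; 0 taken -> place at 1.
832 hashes to 16; slot 16 is free -> place at 16.
668 hashes to 0; 0,1 taken -> place at 4.
39 hashes to 0; 0,1,4 taken -> place at 9.
790 hashes to 9; 9 taken -> place at 10.
765 hashes to 2; slot 2 is free -> place at 2.
277 hashes to 0; 0,1,4,9,16 taken -> place at 8.
664 hashes to 5; slot 5 is free -> place at 5.
Table: [821, 753, 765, —, 668, 664, —, —, 277, 39, 790, —, —, —, —, —, 832]
Lookup 277: h=0, probe 0,1,4,9,16,8 → found at 8.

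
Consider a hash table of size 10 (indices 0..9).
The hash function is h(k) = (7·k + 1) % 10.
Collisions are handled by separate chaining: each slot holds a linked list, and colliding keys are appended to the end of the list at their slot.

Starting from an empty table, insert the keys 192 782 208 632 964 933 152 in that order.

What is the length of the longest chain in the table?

192 -> bucket 5
782 -> bucket 5 (collision)
208 -> bucket 7
632 -> bucket 5 (collision)
964 -> bucket 9
933 -> bucket 2
152 -> bucket 5 (collision)
Final buckets:
0: .
1: .
2: 933
3: .
4: .
5: 192 -> 782 -> 632 -> 152
6: .
7: 208
8: .
9: 964

4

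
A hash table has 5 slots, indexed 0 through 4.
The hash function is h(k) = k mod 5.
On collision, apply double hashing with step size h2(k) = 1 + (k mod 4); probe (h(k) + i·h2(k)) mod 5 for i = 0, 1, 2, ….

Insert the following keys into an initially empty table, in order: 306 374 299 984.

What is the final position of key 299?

Insert 306: h=1, slot 1 empty -> index 1.
Insert 374: h=4, slot 4 empty -> index 4.
Insert 299: h=4, h2=4, slot 4 occupied -> index 3.
Insert 984: h=4, h2=1, slot 4 occupied -> index 0.
Table: [984, 306, —, 299, 374]

3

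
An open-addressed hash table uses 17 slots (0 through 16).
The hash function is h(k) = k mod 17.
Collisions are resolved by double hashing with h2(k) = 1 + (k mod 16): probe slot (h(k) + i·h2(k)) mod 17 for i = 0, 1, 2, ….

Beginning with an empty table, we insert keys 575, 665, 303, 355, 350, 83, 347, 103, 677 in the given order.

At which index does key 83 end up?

575 hashes to 14; slot 14 is free -> place at 14.
665 hashes to 2; slot 2 is free -> place at 2.
303 hashes to 14, h2=16; 14 taken -> place at 13.
355 hashes to 15; slot 15 is free -> place at 15.
350 hashes to 10; slot 10 is free -> place at 10.
83 hashes to 15, h2=4; 15,2 taken -> place at 6.
347 hashes to 7; slot 7 is free -> place at 7.
103 hashes to 1; slot 1 is free -> place at 1.
677 hashes to 14, h2=6; 14 taken -> place at 3.
Table: [_, 103, 665, 677, _, _, 83, 347, _, _, 350, _, _, 303, 575, 355, _]

6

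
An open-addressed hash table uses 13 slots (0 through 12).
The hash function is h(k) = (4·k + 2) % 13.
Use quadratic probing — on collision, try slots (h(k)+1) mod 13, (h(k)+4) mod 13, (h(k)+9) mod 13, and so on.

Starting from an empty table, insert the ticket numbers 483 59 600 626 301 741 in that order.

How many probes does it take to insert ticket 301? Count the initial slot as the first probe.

Insert 483: h=10, slot 10 empty → index 10.
Insert 59: h=4, slot 4 empty → index 4.
Insert 600: h=10, slot 10 occupied → index 11.
Insert 626: h=10, slots 10,11 occupied → index 1.
Insert 301: h=10, slots 10,11,1 occupied → index 6.
Insert 741: h=2, slot 2 empty → index 2.
Table: [-, 626, 741, -, 59, -, 301, -, -, -, 483, 600, -]

4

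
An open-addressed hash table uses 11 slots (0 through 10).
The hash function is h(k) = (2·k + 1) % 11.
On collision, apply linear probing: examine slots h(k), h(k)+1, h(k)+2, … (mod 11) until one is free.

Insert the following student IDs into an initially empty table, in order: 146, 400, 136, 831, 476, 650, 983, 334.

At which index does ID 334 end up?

146 hashes to 7; slot 7 is free => place at 7.
400 hashes to 9; slot 9 is free => place at 9.
136 hashes to 9; 9 taken => place at 10.
831 hashes to 2; slot 2 is free => place at 2.
476 hashes to 7; 7 taken => place at 8.
650 hashes to 3; slot 3 is free => place at 3.
983 hashes to 9; 9,10 taken => place at 0.
334 hashes to 9; 9,10,0 taken => place at 1.
Table: [983, 334, 831, 650, ., ., ., 146, 476, 400, 136]

1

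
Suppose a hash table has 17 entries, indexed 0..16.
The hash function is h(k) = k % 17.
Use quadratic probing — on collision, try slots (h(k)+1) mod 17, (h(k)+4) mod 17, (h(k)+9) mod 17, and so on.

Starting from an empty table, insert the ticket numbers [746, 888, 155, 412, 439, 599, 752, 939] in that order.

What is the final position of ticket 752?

13

Insert 746: h=15, slot 15 empty => index 15.
Insert 888: h=4, slot 4 empty => index 4.
Insert 155: h=2, slot 2 empty => index 2.
Insert 412: h=4, slot 4 occupied => index 5.
Insert 439: h=14, slot 14 empty => index 14.
Insert 599: h=4, slots 4,5 occupied => index 8.
Insert 752: h=4, slots 4,5,8 occupied => index 13.
Insert 939: h=4, slots 4,5,8,13 occupied => index 3.
Table: [—, —, 155, 939, 888, 412, —, —, 599, —, —, —, —, 752, 439, 746, —]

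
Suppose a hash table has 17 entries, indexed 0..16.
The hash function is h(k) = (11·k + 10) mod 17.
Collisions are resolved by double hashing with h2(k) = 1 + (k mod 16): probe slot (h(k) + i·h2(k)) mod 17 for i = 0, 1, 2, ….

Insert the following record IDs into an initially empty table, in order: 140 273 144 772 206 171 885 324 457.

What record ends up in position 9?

324

140 hashes to 3; slot 3 is free → place at 3.
273 hashes to 4; slot 4 is free → place at 4.
144 hashes to 13; slot 13 is free → place at 13.
772 hashes to 2; slot 2 is free → place at 2.
206 hashes to 15; slot 15 is free → place at 15.
171 hashes to 4, h2=12; 4 taken → place at 16.
885 hashes to 4, h2=6; 4 taken → place at 10.
324 hashes to 4, h2=5; 4 taken → place at 9.
457 hashes to 5; slot 5 is free → place at 5.
Table: [_, _, 772, 140, 273, 457, _, _, _, 324, 885, _, _, 144, _, 206, 171]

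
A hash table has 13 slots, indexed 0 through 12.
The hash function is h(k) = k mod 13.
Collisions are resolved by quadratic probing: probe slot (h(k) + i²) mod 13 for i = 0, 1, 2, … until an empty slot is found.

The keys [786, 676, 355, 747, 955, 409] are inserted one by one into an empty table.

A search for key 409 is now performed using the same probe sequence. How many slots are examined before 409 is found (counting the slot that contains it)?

Insert 786: h=6, slot 6 empty → index 6.
Insert 676: h=0, slot 0 empty → index 0.
Insert 355: h=4, slot 4 empty → index 4.
Insert 747: h=6, slot 6 occupied → index 7.
Insert 955: h=6, slots 6,7 occupied → index 10.
Insert 409: h=6, slots 6,7,10 occupied → index 2.
Table: [676, ., 409, ., 355, ., 786, 747, ., ., 955, ., .]
Lookup 409: h=6, probe 6,7,10,2 → found at 2.

4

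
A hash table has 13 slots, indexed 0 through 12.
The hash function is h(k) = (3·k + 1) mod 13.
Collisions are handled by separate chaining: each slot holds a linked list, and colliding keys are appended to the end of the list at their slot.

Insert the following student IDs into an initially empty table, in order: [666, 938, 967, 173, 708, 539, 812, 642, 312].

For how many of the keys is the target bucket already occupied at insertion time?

Insert 666: h=10, bucket 10 empty -> new chain.
Insert 938: h=7, bucket 7 empty -> new chain.
Insert 967: h=3, bucket 3 empty -> new chain.
Insert 173: h=0, bucket 0 empty -> new chain.
Insert 708: h=6, bucket 6 empty -> new chain.
Insert 539: h=6, bucket 6 nonempty -> append to chain.
Insert 812: h=6, bucket 6 nonempty -> append to chain.
Insert 642: h=3, bucket 3 nonempty -> append to chain.
Insert 312: h=1, bucket 1 empty -> new chain.
Final buckets:
0: 173
1: 312
2: .
3: 967 -> 642
4: .
5: .
6: 708 -> 539 -> 812
7: 938
8: .
9: .
10: 666
11: .
12: .

3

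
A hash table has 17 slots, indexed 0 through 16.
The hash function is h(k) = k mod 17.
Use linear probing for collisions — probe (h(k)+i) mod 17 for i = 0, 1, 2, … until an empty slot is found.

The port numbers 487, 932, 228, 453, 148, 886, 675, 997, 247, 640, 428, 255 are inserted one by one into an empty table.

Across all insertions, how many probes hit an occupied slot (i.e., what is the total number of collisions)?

487 hashes to 11; slot 11 is free -> place at 11.
932 hashes to 14; slot 14 is free -> place at 14.
228 hashes to 7; slot 7 is free -> place at 7.
453 hashes to 11; 11 taken -> place at 12.
148 hashes to 12; 12 taken -> place at 13.
886 hashes to 2; slot 2 is free -> place at 2.
675 hashes to 12; 12,13,14 taken -> place at 15.
997 hashes to 11; 11,12,13,14,15 taken -> place at 16.
247 hashes to 9; slot 9 is free -> place at 9.
640 hashes to 11; 11,12,13,14,15,16 taken -> place at 0.
428 hashes to 3; slot 3 is free -> place at 3.
255 hashes to 0; 0 taken -> place at 1.
Table: [640, 255, 886, 428, —, —, —, 228, —, 247, —, 487, 453, 148, 932, 675, 997]

17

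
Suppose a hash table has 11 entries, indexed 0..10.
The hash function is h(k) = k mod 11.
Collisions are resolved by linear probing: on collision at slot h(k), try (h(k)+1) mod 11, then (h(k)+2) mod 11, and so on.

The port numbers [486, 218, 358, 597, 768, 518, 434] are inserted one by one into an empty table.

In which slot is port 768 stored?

10

486 hashes to 2; slot 2 is free → place at 2.
218 hashes to 9; slot 9 is free → place at 9.
358 hashes to 6; slot 6 is free → place at 6.
597 hashes to 3; slot 3 is free → place at 3.
768 hashes to 9; 9 taken → place at 10.
518 hashes to 1; slot 1 is free → place at 1.
434 hashes to 5; slot 5 is free → place at 5.
Table: [—, 518, 486, 597, —, 434, 358, —, —, 218, 768]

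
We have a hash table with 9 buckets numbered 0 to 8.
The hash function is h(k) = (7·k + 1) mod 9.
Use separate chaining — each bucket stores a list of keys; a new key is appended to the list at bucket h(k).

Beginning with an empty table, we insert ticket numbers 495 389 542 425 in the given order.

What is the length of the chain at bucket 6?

3

495 -> bucket 1
389 -> bucket 6
542 -> bucket 6 (collision)
425 -> bucket 6 (collision)
Final buckets:
0: _
1: 495
2: _
3: _
4: _
5: _
6: 389 -> 542 -> 425
7: _
8: _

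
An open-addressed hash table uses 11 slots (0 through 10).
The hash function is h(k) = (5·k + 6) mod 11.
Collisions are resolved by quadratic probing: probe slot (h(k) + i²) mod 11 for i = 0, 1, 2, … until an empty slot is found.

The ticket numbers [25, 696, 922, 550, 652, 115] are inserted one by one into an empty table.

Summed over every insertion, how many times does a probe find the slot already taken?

Insert 25: h=10, slot 10 empty -> index 10.
Insert 696: h=10, slot 10 occupied -> index 0.
Insert 922: h=7, slot 7 empty -> index 7.
Insert 550: h=6, slot 6 empty -> index 6.
Insert 652: h=10, slots 10,0 occupied -> index 3.
Insert 115: h=9, slot 9 empty -> index 9.
Table: [696, -, -, 652, -, -, 550, 922, -, 115, 25]

3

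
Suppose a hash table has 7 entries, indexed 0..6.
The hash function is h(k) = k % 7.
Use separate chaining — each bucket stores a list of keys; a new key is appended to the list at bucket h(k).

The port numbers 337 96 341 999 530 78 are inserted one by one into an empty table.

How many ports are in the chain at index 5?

Insert 337: h=1, bucket 1 empty → new chain.
Insert 96: h=5, bucket 5 empty → new chain.
Insert 341: h=5, bucket 5 nonempty → append to chain.
Insert 999: h=5, bucket 5 nonempty → append to chain.
Insert 530: h=5, bucket 5 nonempty → append to chain.
Insert 78: h=1, bucket 1 nonempty → append to chain.
Final buckets:
0: .
1: 337 -> 78
2: .
3: .
4: .
5: 96 -> 341 -> 999 -> 530
6: .

4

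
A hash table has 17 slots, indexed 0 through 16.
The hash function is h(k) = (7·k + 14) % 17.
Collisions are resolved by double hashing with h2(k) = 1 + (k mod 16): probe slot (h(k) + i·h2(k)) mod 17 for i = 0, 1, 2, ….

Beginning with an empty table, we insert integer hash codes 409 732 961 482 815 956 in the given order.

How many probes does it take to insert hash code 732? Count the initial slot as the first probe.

409 hashes to 4; slot 4 is free → place at 4.
732 hashes to 4, h2=13; 4 taken → place at 0.
961 hashes to 9; slot 9 is free → place at 9.
482 hashes to 5; slot 5 is free → place at 5.
815 hashes to 7; slot 7 is free → place at 7.
956 hashes to 8; slot 8 is free → place at 8.
Table: [732, ∅, ∅, ∅, 409, 482, ∅, 815, 956, 961, ∅, ∅, ∅, ∅, ∅, ∅, ∅]

2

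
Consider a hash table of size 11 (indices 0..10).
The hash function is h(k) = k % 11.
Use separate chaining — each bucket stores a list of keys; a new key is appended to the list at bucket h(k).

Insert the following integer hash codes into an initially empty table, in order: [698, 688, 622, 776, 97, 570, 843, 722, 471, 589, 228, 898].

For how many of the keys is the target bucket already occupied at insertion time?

7

Insert 698: h=5, bucket 5 empty → new chain.
Insert 688: h=6, bucket 6 empty → new chain.
Insert 622: h=6, bucket 6 nonempty → append to chain.
Insert 776: h=6, bucket 6 nonempty → append to chain.
Insert 97: h=9, bucket 9 empty → new chain.
Insert 570: h=9, bucket 9 nonempty → append to chain.
Insert 843: h=7, bucket 7 empty → new chain.
Insert 722: h=7, bucket 7 nonempty → append to chain.
Insert 471: h=9, bucket 9 nonempty → append to chain.
Insert 589: h=6, bucket 6 nonempty → append to chain.
Insert 228: h=8, bucket 8 empty → new chain.
Insert 898: h=7, bucket 7 nonempty → append to chain.
Final buckets:
0: -
1: -
2: -
3: -
4: -
5: 698
6: 688 -> 622 -> 776 -> 589
7: 843 -> 722 -> 898
8: 228
9: 97 -> 570 -> 471
10: -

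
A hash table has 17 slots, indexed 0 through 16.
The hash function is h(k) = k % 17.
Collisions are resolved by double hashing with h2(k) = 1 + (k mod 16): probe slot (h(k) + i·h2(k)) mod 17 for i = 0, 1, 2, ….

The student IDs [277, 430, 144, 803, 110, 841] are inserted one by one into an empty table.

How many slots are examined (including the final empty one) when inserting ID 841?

2

277: h=5 -> slot 5
430: h=5, h2=15, probe 5,3 -> slot 3
144: h=8 -> slot 8
803: h=4 -> slot 4
110: h=8, h2=15, probe 8,6 -> slot 6
841: h=8, h2=10, probe 8,1 -> slot 1
Table: [∅, 841, ∅, 430, 803, 277, 110, ∅, 144, ∅, ∅, ∅, ∅, ∅, ∅, ∅, ∅]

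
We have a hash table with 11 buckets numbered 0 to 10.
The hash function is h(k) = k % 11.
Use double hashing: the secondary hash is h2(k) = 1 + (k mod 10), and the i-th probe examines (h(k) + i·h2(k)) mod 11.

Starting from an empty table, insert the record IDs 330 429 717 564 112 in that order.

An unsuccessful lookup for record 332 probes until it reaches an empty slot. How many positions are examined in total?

3

330 hashes to 0; slot 0 is free → place at 0.
429 hashes to 0, h2=10; 0 taken → place at 10.
717 hashes to 2; slot 2 is free → place at 2.
564 hashes to 3; slot 3 is free → place at 3.
112 hashes to 2, h2=3; 2 taken → place at 5.
Table: [330, _, 717, 564, _, 112, _, _, _, _, 429]
Lookup 332: h=2, h2=3, probe 2,5,8 → slot 8 empty, not found.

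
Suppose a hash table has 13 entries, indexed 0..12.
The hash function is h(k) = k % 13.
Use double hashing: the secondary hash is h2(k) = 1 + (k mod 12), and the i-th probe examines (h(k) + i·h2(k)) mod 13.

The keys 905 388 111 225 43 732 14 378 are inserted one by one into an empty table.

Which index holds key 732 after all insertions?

905: h=8 => slot 8
388: h=11 => slot 11
111: h=7 => slot 7
225: h=4 => slot 4
43: h=4, h2=8, probe 4,12 => slot 12
732: h=4, h2=1, probe 4,5 => slot 5
14: h=1 => slot 1
378: h=1, h2=7, probe 1,8,2 => slot 2
Table: [., 14, 378, ., 225, 732, ., 111, 905, ., ., 388, 43]

5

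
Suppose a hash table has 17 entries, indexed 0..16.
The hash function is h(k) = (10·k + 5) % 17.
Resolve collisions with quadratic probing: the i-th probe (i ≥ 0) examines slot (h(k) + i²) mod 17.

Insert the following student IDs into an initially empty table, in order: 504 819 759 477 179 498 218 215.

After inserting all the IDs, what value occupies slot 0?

504: h=13 -> slot 13
819: h=1 -> slot 1
759: h=13, probe 13,14 -> slot 14
477: h=15 -> slot 15
179: h=10 -> slot 10
498: h=4 -> slot 4
218: h=9 -> slot 9
215: h=13, probe 13,14,0 -> slot 0
Table: [215, 819, —, —, 498, —, —, —, —, 218, 179, —, —, 504, 759, 477, —]

215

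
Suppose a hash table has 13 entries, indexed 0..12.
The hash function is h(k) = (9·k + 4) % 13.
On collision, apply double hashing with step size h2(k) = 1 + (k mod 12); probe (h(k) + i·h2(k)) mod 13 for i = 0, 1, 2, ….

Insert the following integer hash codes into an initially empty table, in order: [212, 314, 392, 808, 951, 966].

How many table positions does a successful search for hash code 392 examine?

212 hashes to 1; slot 1 is free => place at 1.
314 hashes to 9; slot 9 is free => place at 9.
392 hashes to 9, h2=9; 9 taken => place at 5.
808 hashes to 9, h2=5; 9,1 taken => place at 6.
951 hashes to 9, h2=4; 9 taken => place at 0.
966 hashes to 1, h2=7; 1 taken => place at 8.
Table: [951, 212, ∅, ∅, ∅, 392, 808, ∅, 966, 314, ∅, ∅, ∅]
Lookup 392: h=9, h2=9, probe 9,5 → found at 5.

2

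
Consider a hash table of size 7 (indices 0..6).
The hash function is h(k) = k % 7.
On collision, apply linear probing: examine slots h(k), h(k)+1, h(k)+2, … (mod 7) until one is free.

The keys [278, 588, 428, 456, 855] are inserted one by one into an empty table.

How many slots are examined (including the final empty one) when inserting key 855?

3

278 hashes to 5; slot 5 is free => place at 5.
588 hashes to 0; slot 0 is free => place at 0.
428 hashes to 1; slot 1 is free => place at 1.
456 hashes to 1; 1 taken => place at 2.
855 hashes to 1; 1,2 taken => place at 3.
Table: [588, 428, 456, 855, ., 278, .]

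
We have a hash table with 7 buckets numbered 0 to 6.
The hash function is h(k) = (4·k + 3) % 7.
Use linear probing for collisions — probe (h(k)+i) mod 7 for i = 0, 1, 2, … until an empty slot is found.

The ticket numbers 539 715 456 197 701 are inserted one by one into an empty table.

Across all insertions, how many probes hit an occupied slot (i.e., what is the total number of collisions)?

539: h=3 => slot 3
715: h=0 => slot 0
456: h=0, probe 0,1 => slot 1
197: h=0, probe 0,1,2 => slot 2
701: h=0, probe 0,1,2,3,4 => slot 4
Table: [715, 456, 197, 539, 701, -, -]

7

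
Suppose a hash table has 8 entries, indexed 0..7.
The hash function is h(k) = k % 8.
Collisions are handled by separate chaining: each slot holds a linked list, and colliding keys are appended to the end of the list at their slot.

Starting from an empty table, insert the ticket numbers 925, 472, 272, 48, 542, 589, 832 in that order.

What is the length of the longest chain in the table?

Insert 925: h=5, bucket 5 empty → new chain.
Insert 472: h=0, bucket 0 empty → new chain.
Insert 272: h=0, bucket 0 nonempty → append to chain.
Insert 48: h=0, bucket 0 nonempty → append to chain.
Insert 542: h=6, bucket 6 empty → new chain.
Insert 589: h=5, bucket 5 nonempty → append to chain.
Insert 832: h=0, bucket 0 nonempty → append to chain.
Final buckets:
0: 472 -> 272 -> 48 -> 832
1: .
2: .
3: .
4: .
5: 925 -> 589
6: 542
7: .

4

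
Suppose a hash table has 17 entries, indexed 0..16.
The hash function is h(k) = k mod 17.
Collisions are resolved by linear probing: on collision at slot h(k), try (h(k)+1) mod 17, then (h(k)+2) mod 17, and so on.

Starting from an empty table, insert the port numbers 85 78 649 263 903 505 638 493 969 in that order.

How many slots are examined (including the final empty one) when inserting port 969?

85: h=0 -> slot 0
78: h=10 -> slot 10
649: h=3 -> slot 3
263: h=8 -> slot 8
903: h=2 -> slot 2
505: h=12 -> slot 12
638: h=9 -> slot 9
493: h=0, probe 0,1 -> slot 1
969: h=0, probe 0,1,2,3,4 -> slot 4
Table: [85, 493, 903, 649, 969, ∅, ∅, ∅, 263, 638, 78, ∅, 505, ∅, ∅, ∅, ∅]

5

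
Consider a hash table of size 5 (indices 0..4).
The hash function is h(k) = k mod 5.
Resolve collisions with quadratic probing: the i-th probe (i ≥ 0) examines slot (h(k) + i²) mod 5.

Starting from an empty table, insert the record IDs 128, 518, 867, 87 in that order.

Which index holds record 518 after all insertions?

128: h=3 -> slot 3
518: h=3, probe 3,4 -> slot 4
867: h=2 -> slot 2
87: h=2, probe 2,3,1 -> slot 1
Table: [-, 87, 867, 128, 518]

4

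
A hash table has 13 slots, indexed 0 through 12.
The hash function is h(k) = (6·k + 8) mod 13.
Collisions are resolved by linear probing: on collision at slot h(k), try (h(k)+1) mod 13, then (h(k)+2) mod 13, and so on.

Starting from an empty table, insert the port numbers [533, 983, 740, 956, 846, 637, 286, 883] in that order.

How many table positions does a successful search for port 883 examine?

2

533 hashes to 8; slot 8 is free → place at 8.
983 hashes to 4; slot 4 is free → place at 4.
740 hashes to 2; slot 2 is free → place at 2.
956 hashes to 11; slot 11 is free → place at 11.
846 hashes to 1; slot 1 is free → place at 1.
637 hashes to 8; 8 taken → place at 9.
286 hashes to 8; 8,9 taken → place at 10.
883 hashes to 2; 2 taken → place at 3.
Table: [., 846, 740, 883, 983, ., ., ., 533, 637, 286, 956, .]
Lookup 883: h=2, probe 2,3 → found at 3.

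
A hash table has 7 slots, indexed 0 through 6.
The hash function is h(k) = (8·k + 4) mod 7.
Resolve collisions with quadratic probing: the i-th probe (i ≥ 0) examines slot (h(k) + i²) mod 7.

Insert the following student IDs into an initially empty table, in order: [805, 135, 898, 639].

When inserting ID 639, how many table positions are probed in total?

805 hashes to 4; slot 4 is free => place at 4.
135 hashes to 6; slot 6 is free => place at 6.
898 hashes to 6; 6 taken => place at 0.
639 hashes to 6; 6,0 taken => place at 3.
Table: [898, ∅, ∅, 639, 805, ∅, 135]

3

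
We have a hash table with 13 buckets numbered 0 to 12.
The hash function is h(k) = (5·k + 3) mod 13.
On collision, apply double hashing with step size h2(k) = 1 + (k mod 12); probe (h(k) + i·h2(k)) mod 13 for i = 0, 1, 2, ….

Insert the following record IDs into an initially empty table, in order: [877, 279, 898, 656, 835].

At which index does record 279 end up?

11

877 hashes to 7; slot 7 is free -> place at 7.
279 hashes to 7, h2=4; 7 taken -> place at 11.
898 hashes to 8; slot 8 is free -> place at 8.
656 hashes to 7, h2=9; 7 taken -> place at 3.
835 hashes to 5; slot 5 is free -> place at 5.
Table: [—, —, —, 656, —, 835, —, 877, 898, —, —, 279, —]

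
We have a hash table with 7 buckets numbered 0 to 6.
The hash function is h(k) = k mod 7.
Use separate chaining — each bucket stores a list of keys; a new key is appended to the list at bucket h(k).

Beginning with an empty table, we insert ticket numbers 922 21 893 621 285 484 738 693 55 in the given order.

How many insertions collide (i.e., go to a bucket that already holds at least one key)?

922 → bucket 5
21 → bucket 0
893 → bucket 4
621 → bucket 5 (collision)
285 → bucket 5 (collision)
484 → bucket 1
738 → bucket 3
693 → bucket 0 (collision)
55 → bucket 6
Final buckets:
0: 21 -> 693
1: 484
2: .
3: 738
4: 893
5: 922 -> 621 -> 285
6: 55

3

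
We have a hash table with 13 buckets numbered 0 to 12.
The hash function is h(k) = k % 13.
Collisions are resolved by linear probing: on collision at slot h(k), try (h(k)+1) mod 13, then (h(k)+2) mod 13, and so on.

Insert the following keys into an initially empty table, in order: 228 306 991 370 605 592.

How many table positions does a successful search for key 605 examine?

228 hashes to 7; slot 7 is free => place at 7.
306 hashes to 7; 7 taken => place at 8.
991 hashes to 3; slot 3 is free => place at 3.
370 hashes to 6; slot 6 is free => place at 6.
605 hashes to 7; 7,8 taken => place at 9.
592 hashes to 7; 7,8,9 taken => place at 10.
Table: [_, _, _, 991, _, _, 370, 228, 306, 605, 592, _, _]
Lookup 605: h=7, probe 7,8,9 → found at 9.

3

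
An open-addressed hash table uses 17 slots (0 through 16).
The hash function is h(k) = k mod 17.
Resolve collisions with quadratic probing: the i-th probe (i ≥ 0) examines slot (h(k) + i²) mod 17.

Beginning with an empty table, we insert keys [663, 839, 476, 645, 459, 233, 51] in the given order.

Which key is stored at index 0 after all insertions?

663 hashes to 0; slot 0 is free => place at 0.
839 hashes to 6; slot 6 is free => place at 6.
476 hashes to 0; 0 taken => place at 1.
645 hashes to 16; slot 16 is free => place at 16.
459 hashes to 0; 0,1 taken => place at 4.
233 hashes to 12; slot 12 is free => place at 12.
51 hashes to 0; 0,1,4 taken => place at 9.
Table: [663, 476, -, -, 459, -, 839, -, -, 51, -, -, 233, -, -, -, 645]

663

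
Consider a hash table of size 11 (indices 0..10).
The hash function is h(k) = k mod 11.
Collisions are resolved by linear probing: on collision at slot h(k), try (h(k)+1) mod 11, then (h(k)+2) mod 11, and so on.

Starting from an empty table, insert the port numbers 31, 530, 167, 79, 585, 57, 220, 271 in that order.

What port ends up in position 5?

585

31 hashes to 9; slot 9 is free -> place at 9.
530 hashes to 2; slot 2 is free -> place at 2.
167 hashes to 2; 2 taken -> place at 3.
79 hashes to 2; 2,3 taken -> place at 4.
585 hashes to 2; 2,3,4 taken -> place at 5.
57 hashes to 2; 2,3,4,5 taken -> place at 6.
220 hashes to 0; slot 0 is free -> place at 0.
271 hashes to 7; slot 7 is free -> place at 7.
Table: [220, _, 530, 167, 79, 585, 57, 271, _, 31, _]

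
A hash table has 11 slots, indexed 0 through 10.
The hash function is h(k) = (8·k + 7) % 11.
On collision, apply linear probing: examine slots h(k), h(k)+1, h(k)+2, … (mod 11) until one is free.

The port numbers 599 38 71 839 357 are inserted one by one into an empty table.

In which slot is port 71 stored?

599: h=3 → slot 3
38: h=3, probe 3,4 → slot 4
71: h=3, probe 3,4,5 → slot 5
839: h=9 → slot 9
357: h=3, probe 3,4,5,6 → slot 6
Table: [., ., ., 599, 38, 71, 357, ., ., 839, .]

5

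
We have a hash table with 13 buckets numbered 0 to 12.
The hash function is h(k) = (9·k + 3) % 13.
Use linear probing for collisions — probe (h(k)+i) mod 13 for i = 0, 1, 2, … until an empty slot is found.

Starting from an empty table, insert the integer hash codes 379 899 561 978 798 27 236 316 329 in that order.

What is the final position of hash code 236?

0

379 hashes to 8; slot 8 is free => place at 8.
899 hashes to 8; 8 taken => place at 9.
561 hashes to 8; 8,9 taken => place at 10.
978 hashes to 4; slot 4 is free => place at 4.
798 hashes to 9; 9,10 taken => place at 11.
27 hashes to 12; slot 12 is free => place at 12.
236 hashes to 8; 8,9,10,11,12 taken => place at 0.
316 hashes to 0; 0 taken => place at 1.
329 hashes to 0; 0,1 taken => place at 2.
Table: [236, 316, 329, —, 978, —, —, —, 379, 899, 561, 798, 27]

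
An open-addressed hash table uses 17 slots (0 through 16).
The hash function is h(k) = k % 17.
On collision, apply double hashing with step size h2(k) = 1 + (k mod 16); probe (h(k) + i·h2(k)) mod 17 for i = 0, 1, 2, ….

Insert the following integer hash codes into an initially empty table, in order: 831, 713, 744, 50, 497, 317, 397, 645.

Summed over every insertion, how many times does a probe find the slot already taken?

2

Insert 831: h=15, slot 15 empty => index 15.
Insert 713: h=16, slot 16 empty => index 16.
Insert 744: h=13, slot 13 empty => index 13.
Insert 50: h=16, h2=3, slot 16 occupied => index 2.
Insert 497: h=4, slot 4 empty => index 4.
Insert 317: h=11, slot 11 empty => index 11.
Insert 397: h=6, slot 6 empty => index 6.
Insert 645: h=16, h2=6, slot 16 occupied => index 5.
Table: [-, -, 50, -, 497, 645, 397, -, -, -, -, 317, -, 744, -, 831, 713]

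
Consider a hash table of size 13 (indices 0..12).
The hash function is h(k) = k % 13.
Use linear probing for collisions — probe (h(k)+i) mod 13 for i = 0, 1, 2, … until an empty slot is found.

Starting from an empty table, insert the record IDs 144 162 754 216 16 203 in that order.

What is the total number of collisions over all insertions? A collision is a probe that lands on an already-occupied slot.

144 hashes to 1; slot 1 is free → place at 1.
162 hashes to 6; slot 6 is free → place at 6.
754 hashes to 0; slot 0 is free → place at 0.
216 hashes to 8; slot 8 is free → place at 8.
16 hashes to 3; slot 3 is free → place at 3.
203 hashes to 8; 8 taken → place at 9.
Table: [754, 144, -, 16, -, -, 162, -, 216, 203, -, -, -]

1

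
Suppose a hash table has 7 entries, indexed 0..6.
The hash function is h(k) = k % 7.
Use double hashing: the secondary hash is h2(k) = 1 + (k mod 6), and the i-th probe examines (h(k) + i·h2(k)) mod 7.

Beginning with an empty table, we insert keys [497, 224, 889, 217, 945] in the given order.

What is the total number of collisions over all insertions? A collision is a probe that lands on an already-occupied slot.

6

497 hashes to 0; slot 0 is free -> place at 0.
224 hashes to 0, h2=3; 0 taken -> place at 3.
889 hashes to 0, h2=2; 0 taken -> place at 2.
217 hashes to 0, h2=2; 0,2 taken -> place at 4.
945 hashes to 0, h2=4; 0,4 taken -> place at 1.
Table: [497, 945, 889, 224, 217, ., .]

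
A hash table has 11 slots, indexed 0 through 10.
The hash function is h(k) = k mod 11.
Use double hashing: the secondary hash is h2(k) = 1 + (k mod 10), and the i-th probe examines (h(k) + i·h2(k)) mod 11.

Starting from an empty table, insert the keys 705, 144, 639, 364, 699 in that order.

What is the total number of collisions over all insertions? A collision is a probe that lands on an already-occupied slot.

Insert 705: h=1, slot 1 empty => index 1.
Insert 144: h=1, h2=5, slot 1 occupied => index 6.
Insert 639: h=1, h2=10, slot 1 occupied => index 0.
Insert 364: h=1, h2=5, slots 1,6,0 occupied => index 5.
Insert 699: h=6, h2=10, slots 6,5 occupied => index 4.
Table: [639, 705, -, -, 699, 364, 144, -, -, -, -]

7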